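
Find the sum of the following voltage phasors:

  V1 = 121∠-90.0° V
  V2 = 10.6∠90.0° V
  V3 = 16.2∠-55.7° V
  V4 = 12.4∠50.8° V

Step 1 — Convert each phasor to rectangular form:
  V1 = 121·(cos(-90.0°) + j·sin(-90.0°)) = 0 - j121 V
  V2 = 10.6·(cos(90.0°) + j·sin(90.0°)) = 0 + j10.6 V
  V3 = 16.2·(cos(-55.7°) + j·sin(-55.7°)) = 9.129 - j13.38 V
  V4 = 12.4·(cos(50.8°) + j·sin(50.8°)) = 7.837 + j9.609 V
Step 2 — Sum components: V_total = 16.97 - j114.2 V.
Step 3 — Convert to polar: |V_total| = 115.4 V, ∠V_total = -81.5°.

V_total = 115.4∠-81.5° V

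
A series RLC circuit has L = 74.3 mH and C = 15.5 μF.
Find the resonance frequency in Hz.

Step 1 — Resonance condition Im(Z)=0 gives ω₀ = 1/√(LC).
Step 2 — ω₀ = 1/√(0.0743·1.55e-05) = 931.8 rad/s.
Step 3 — f₀ = ω₀/(2π) = 148.3 Hz.

f₀ = 148.3 Hz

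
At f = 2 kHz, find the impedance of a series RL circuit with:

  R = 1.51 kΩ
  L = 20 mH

Step 1 — Angular frequency: ω = 2π·f = 2π·2000 = 1.257e+04 rad/s.
Step 2 — Component impedances:
  R: Z = R = 1510 Ω
  L: Z = jωL = j·1.257e+04·0.02 = 0 + j251.3 Ω
Step 3 — Series combination: Z_total = R + L = 1510 + j251.3 Ω = 1531∠9.4° Ω.

Z = 1510 + j251.3 Ω = 1531∠9.4° Ω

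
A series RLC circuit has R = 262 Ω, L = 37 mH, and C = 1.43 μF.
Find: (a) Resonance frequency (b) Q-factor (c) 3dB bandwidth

Step 1 — Resonance: ω₀ = 1/√(LC) = 1/√(0.037·1.43e-06) = 4347 rad/s.
Step 2 — f₀ = ω₀/(2π) = 691.9 Hz.
Step 3 — Series Q: Q = ω₀L/R = 4347·0.037/262 = 0.6139.
Step 4 — Bandwidth: Δω = ω₀/Q = 7081 rad/s; BW = Δω/(2π) = 1127 Hz.

(a) f₀ = 691.9 Hz  (b) Q = 0.6139  (c) BW = 1127 Hz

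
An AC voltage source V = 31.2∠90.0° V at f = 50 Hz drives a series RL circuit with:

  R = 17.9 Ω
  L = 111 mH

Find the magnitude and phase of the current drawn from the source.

Step 1 — Angular frequency: ω = 2π·f = 2π·50 = 314.2 rad/s.
Step 2 — Component impedances:
  R: Z = R = 17.9 Ω
  L: Z = jωL = j·314.2·0.111 = 0 + j34.87 Ω
Step 3 — Series combination: Z_total = R + L = 17.9 + j34.87 Ω = 39.2∠62.8° Ω.
Step 4 — Source phasor: V = 31.2∠90.0° V = 0 + j31.2 V.
Step 5 — Ohm's law: I = V / Z_total = (0 + j31.2) / (17.9 + j34.87) = 0.7081 + j0.3635 A.
Step 6 — Convert to polar: |I| = 0.796 A, ∠I = 27.2°.

I = 0.796∠27.2° A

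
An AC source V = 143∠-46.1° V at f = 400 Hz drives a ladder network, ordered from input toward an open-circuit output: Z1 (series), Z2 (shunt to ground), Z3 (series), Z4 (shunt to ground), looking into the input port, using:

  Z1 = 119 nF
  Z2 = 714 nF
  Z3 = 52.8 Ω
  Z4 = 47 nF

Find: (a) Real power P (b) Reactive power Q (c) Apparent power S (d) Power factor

Step 1 — Angular frequency: ω = 2π·f = 2π·400 = 2513 rad/s.
Step 2 — Component impedances:
  Z1: Z = 1/(jωC) = -j/(ω·C) = 0 - j3344 Ω
  Z2: Z = 1/(jωC) = -j/(ω·C) = 0 - j557.3 Ω
  Z3: Z = R = 52.8 Ω
  Z4: Z = 1/(jωC) = -j/(ω·C) = 0 - j8466 Ω
Step 3 — Ladder network (open output): work backward from the far end, alternating series and parallel combinations. Z_in = 0.2014 - j3866 Ω = 3866∠-90.0° Ω.
Step 4 — Source phasor: V = 143∠-46.1° V = 99.16 - j103 V.
Step 5 — Current: I = V / Z = 0.02665 + j0.02564 A = 0.03698∠43.9° A.
Step 6 — Complex power: S = V·I* = 0.0002755 - j5.289 VA.
Step 7 — Real power: P = Re(S) = 0.0002755 W.
Step 8 — Reactive power: Q = Im(S) = -5.289 VAR.
Step 9 — Apparent power: |S| = 5.289 VA.
Step 10 — Power factor: PF = P/|S| = 5.209e-05 (leading).

(a) P = 0.0002755 W  (b) Q = -5.289 VAR  (c) S = 5.289 VA  (d) PF = 5.209e-05 (leading)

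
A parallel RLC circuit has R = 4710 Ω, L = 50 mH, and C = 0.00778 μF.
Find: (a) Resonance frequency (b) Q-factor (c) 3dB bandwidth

Step 1 — Resonance: ω₀ = 1/√(LC) = 1/√(0.05·7.78e-09) = 5.07e+04 rad/s.
Step 2 — f₀ = ω₀/(2π) = 8069 Hz.
Step 3 — Parallel Q: Q = R/(ω₀L) = 4710/(5.07e+04·0.05) = 1.858.
Step 4 — Bandwidth: Δω = ω₀/Q = 2.729e+04 rad/s; BW = Δω/(2π) = 4343 Hz.

(a) f₀ = 8069 Hz  (b) Q = 1.858  (c) BW = 4343 Hz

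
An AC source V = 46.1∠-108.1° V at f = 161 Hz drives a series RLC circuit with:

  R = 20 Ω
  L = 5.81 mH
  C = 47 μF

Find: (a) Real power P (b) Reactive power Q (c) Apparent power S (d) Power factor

Step 1 — Angular frequency: ω = 2π·f = 2π·161 = 1012 rad/s.
Step 2 — Component impedances:
  R: Z = R = 20 Ω
  L: Z = jωL = j·1012·0.00581 = 0 + j5.877 Ω
  C: Z = 1/(jωC) = -j/(ω·C) = 0 - j21.03 Ω
Step 3 — Series combination: Z_total = R + L + C = 20 - j15.16 Ω = 25.09∠-37.2° Ω.
Step 4 — Source phasor: V = 46.1∠-108.1° V = -14.32 - j43.82 V.
Step 5 — Current: I = V / Z = 0.5997 - j1.736 A = 1.837∠-70.9° A.
Step 6 — Complex power: S = V·I* = 67.5 - j51.15 VA.
Step 7 — Real power: P = Re(S) = 67.5 W.
Step 8 — Reactive power: Q = Im(S) = -51.15 VAR.
Step 9 — Apparent power: |S| = 84.69 VA.
Step 10 — Power factor: PF = P/|S| = 0.797 (leading).

(a) P = 67.5 W  (b) Q = -51.15 VAR  (c) S = 84.69 VA  (d) PF = 0.797 (leading)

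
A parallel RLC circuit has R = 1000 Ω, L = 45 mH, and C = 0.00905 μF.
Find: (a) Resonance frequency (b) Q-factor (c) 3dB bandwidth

Step 1 — Resonance: ω₀ = 1/√(LC) = 1/√(0.045·9.05e-09) = 4.955e+04 rad/s.
Step 2 — f₀ = ω₀/(2π) = 7887 Hz.
Step 3 — Parallel Q: Q = R/(ω₀L) = 1000/(4.955e+04·0.045) = 0.4485.
Step 4 — Bandwidth: Δω = ω₀/Q = 1.105e+05 rad/s; BW = Δω/(2π) = 1.759e+04 Hz.

(a) f₀ = 7887 Hz  (b) Q = 0.4485  (c) BW = 1.759e+04 Hz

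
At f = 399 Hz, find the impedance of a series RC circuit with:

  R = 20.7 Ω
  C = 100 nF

Step 1 — Angular frequency: ω = 2π·f = 2π·399 = 2507 rad/s.
Step 2 — Component impedances:
  R: Z = R = 20.7 Ω
  C: Z = 1/(jωC) = -j/(ω·C) = 0 - j3989 Ω
Step 3 — Series combination: Z_total = R + C = 20.7 - j3989 Ω = 3989∠-89.7° Ω.

Z = 20.7 - j3989 Ω = 3989∠-89.7° Ω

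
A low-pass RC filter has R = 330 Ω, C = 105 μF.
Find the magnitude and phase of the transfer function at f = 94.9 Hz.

Step 1 — Angular frequency: ω = 2π·94.9 = 596.3 rad/s.
Step 2 — Transfer function: H(jω) = 1/(1 + jωRC).
Step 3 — Denominator: 1 + jωRC = 1 + j·596.3·330·0.000105 = 1 + j20.66.
Step 4 — H = 0.002337 - j0.04829.
Step 5 — Magnitude: |H| = 0.04834 (-26.3 dB); phase: φ = -87.2°.

|H| = 0.04834 (-26.3 dB), φ = -87.2°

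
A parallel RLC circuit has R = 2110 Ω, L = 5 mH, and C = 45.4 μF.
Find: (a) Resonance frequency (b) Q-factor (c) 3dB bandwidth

Step 1 — Resonance: ω₀ = 1/√(LC) = 1/√(0.005·4.54e-05) = 2099 rad/s.
Step 2 — f₀ = ω₀/(2π) = 334 Hz.
Step 3 — Parallel Q: Q = R/(ω₀L) = 2110/(2099·0.005) = 201.1.
Step 4 — Bandwidth: Δω = ω₀/Q = 10.44 rad/s; BW = Δω/(2π) = 1.661 Hz.

(a) f₀ = 334 Hz  (b) Q = 201.1  (c) BW = 1.661 Hz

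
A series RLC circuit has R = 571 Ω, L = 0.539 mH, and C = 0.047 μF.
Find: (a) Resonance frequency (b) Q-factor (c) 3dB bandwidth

Step 1 — Resonance: ω₀ = 1/√(LC) = 1/√(0.000539·4.7e-08) = 1.987e+05 rad/s.
Step 2 — f₀ = ω₀/(2π) = 3.162e+04 Hz.
Step 3 — Series Q: Q = ω₀L/R = 1.987e+05·0.000539/571 = 0.1875.
Step 4 — Bandwidth: Δω = ω₀/Q = 1.059e+06 rad/s; BW = Δω/(2π) = 1.686e+05 Hz.

(a) f₀ = 3.162e+04 Hz  (b) Q = 0.1875  (c) BW = 1.686e+05 Hz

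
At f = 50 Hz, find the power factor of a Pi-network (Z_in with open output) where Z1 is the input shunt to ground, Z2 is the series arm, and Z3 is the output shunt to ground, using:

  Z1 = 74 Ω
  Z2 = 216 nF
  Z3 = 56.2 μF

Step 1 — Angular frequency: ω = 2π·f = 2π·50 = 314.2 rad/s.
Step 2 — Component impedances:
  Z1: Z = R = 74 Ω
  Z2: Z = 1/(jωC) = -j/(ω·C) = 0 - j1.474e+04 Ω
  Z3: Z = 1/(jωC) = -j/(ω·C) = 0 - j56.64 Ω
Step 3 — With open output, the series arm Z2 and the output shunt Z3 appear in series to ground: Z2 + Z3 = 0 - j1.479e+04 Ω.
Step 4 — Parallel with input shunt Z1: Z_in = Z1 || (Z2 + Z3) = 74 - j0.3702 Ω = 74∠-0.3° Ω.
Step 5 — Power factor: PF = cos(φ) = Re(Z)/|Z| = 74/74 = 1.
Step 6 — Type: Im(Z) = -0.3702 ⇒ leading (phase φ = -0.3°).

PF = 1 (leading, φ = -0.3°)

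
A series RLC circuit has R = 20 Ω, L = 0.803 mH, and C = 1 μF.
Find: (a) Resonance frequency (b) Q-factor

Step 1 — Resonance condition Im(Z)=0 gives ω₀ = 1/√(LC).
Step 2 — ω₀ = 1/√(0.000803·1e-06) = 3.529e+04 rad/s.
Step 3 — f₀ = ω₀/(2π) = 5616 Hz.
Step 4 — Series Q: Q = ω₀L/R = 3.529e+04·0.000803/20 = 1.417.

(a) f₀ = 5616 Hz  (b) Q = 1.417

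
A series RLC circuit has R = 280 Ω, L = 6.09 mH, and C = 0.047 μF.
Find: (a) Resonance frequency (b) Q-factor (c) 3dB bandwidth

Step 1 — Resonance: ω₀ = 1/√(LC) = 1/√(0.00609·4.7e-08) = 5.911e+04 rad/s.
Step 2 — f₀ = ω₀/(2π) = 9407 Hz.
Step 3 — Series Q: Q = ω₀L/R = 5.911e+04·0.00609/280 = 1.286.
Step 4 — Bandwidth: Δω = ω₀/Q = 4.598e+04 rad/s; BW = Δω/(2π) = 7317 Hz.

(a) f₀ = 9407 Hz  (b) Q = 1.286  (c) BW = 7317 Hz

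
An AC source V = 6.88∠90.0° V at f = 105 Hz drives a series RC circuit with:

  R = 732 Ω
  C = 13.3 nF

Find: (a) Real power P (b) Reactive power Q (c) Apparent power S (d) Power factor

Step 1 — Angular frequency: ω = 2π·f = 2π·105 = 659.7 rad/s.
Step 2 — Component impedances:
  R: Z = R = 732 Ω
  C: Z = 1/(jωC) = -j/(ω·C) = 0 - j1.14e+05 Ω
Step 3 — Series combination: Z_total = R + C = 732 - j1.14e+05 Ω = 1.14e+05∠-89.6° Ω.
Step 4 — Source phasor: V = 6.88∠90.0° V = 0 + j6.88 V.
Step 5 — Current: I = V / Z = -6.037e-05 + j3.877e-07 A = 6.037e-05∠179.6° A.
Step 6 — Complex power: S = V·I* = 2.668e-06 - j0.0004153 VA.
Step 7 — Real power: P = Re(S) = 2.668e-06 W.
Step 8 — Reactive power: Q = Im(S) = -0.0004153 VAR.
Step 9 — Apparent power: |S| = 0.0004153 VA.
Step 10 — Power factor: PF = P/|S| = 0.006423 (leading).

(a) P = 2.668e-06 W  (b) Q = -0.0004153 VAR  (c) S = 0.0004153 VA  (d) PF = 0.006423 (leading)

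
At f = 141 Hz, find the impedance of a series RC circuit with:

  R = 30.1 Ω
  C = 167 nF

Step 1 — Angular frequency: ω = 2π·f = 2π·141 = 885.9 rad/s.
Step 2 — Component impedances:
  R: Z = R = 30.1 Ω
  C: Z = 1/(jωC) = -j/(ω·C) = 0 - j6759 Ω
Step 3 — Series combination: Z_total = R + C = 30.1 - j6759 Ω = 6759∠-89.7° Ω.

Z = 30.1 - j6759 Ω = 6759∠-89.7° Ω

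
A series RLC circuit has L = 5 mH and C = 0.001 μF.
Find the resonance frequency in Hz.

Step 1 — Resonance condition Im(Z)=0 gives ω₀ = 1/√(LC).
Step 2 — ω₀ = 1/√(0.005·1e-09) = 4.472e+05 rad/s.
Step 3 — f₀ = ω₀/(2π) = 7.118e+04 Hz.

f₀ = 7.118e+04 Hz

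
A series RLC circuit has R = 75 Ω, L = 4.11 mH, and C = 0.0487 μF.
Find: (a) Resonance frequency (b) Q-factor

Step 1 — Resonance condition Im(Z)=0 gives ω₀ = 1/√(LC).
Step 2 — ω₀ = 1/√(0.00411·4.87e-08) = 7.068e+04 rad/s.
Step 3 — f₀ = ω₀/(2π) = 1.125e+04 Hz.
Step 4 — Series Q: Q = ω₀L/R = 7.068e+04·0.00411/75 = 3.873.

(a) f₀ = 1.125e+04 Hz  (b) Q = 3.873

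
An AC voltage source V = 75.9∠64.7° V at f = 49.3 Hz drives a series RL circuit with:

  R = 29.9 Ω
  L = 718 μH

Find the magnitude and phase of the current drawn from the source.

Step 1 — Angular frequency: ω = 2π·f = 2π·49.3 = 309.8 rad/s.
Step 2 — Component impedances:
  R: Z = R = 29.9 Ω
  L: Z = jωL = j·309.8·0.000718 = 0 + j0.2224 Ω
Step 3 — Series combination: Z_total = R + L = 29.9 + j0.2224 Ω = 29.9∠0.4° Ω.
Step 4 — Source phasor: V = 75.9∠64.7° V = 32.44 + j68.62 V.
Step 5 — Ohm's law: I = V / Z_total = (32.44 + j68.62) / (29.9 + j0.2224) = 1.102 + j2.287 A.
Step 6 — Convert to polar: |I| = 2.538 A, ∠I = 64.3°.

I = 2.538∠64.3° A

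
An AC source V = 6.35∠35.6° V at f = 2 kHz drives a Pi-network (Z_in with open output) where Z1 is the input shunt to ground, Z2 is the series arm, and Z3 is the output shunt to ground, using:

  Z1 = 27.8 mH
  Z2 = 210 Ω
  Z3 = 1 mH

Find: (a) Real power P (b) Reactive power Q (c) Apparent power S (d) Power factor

Step 1 — Angular frequency: ω = 2π·f = 2π·2000 = 1.257e+04 rad/s.
Step 2 — Component impedances:
  Z1: Z = jωL = j·1.257e+04·0.0278 = 0 + j349.3 Ω
  Z2: Z = R = 210 Ω
  Z3: Z = jωL = j·1.257e+04·0.001 = 0 + j12.57 Ω
Step 3 — With open output, the series arm Z2 and the output shunt Z3 appear in series to ground: Z2 + Z3 = 210 + j12.57 Ω.
Step 4 — Parallel with input shunt Z1: Z_in = Z1 || (Z2 + Z3) = 146.4 + j97.07 Ω = 175.6∠33.5° Ω.
Step 5 — Source phasor: V = 6.35∠35.6° V = 5.163 + j3.696 V.
Step 6 — Current: I = V / Z = 0.03613 + j0.001294 A = 0.03615∠2.1° A.
Step 7 — Complex power: S = V·I* = 0.1913 + j0.1269 VA.
Step 8 — Real power: P = Re(S) = 0.1913 W.
Step 9 — Reactive power: Q = Im(S) = 0.1269 VAR.
Step 10 — Apparent power: |S| = 0.2296 VA.
Step 11 — Power factor: PF = P/|S| = 0.8334 (lagging).

(a) P = 0.1913 W  (b) Q = 0.1269 VAR  (c) S = 0.2296 VA  (d) PF = 0.8334 (lagging)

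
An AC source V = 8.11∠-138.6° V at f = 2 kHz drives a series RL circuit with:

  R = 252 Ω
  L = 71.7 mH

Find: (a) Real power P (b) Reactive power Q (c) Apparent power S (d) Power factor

Step 1 — Angular frequency: ω = 2π·f = 2π·2000 = 1.257e+04 rad/s.
Step 2 — Component impedances:
  R: Z = R = 252 Ω
  L: Z = jωL = j·1.257e+04·0.0717 = 0 + j901 Ω
Step 3 — Series combination: Z_total = R + L = 252 + j901 Ω = 935.6∠74.4° Ω.
Step 4 — Source phasor: V = 8.11∠-138.6° V = -6.083 - j5.363 V.
Step 5 — Current: I = V / Z = -0.007272 + j0.004718 A = 0.008668∠147.0° A.
Step 6 — Complex power: S = V·I* = 0.01894 + j0.0677 VA.
Step 7 — Real power: P = Re(S) = 0.01894 W.
Step 8 — Reactive power: Q = Im(S) = 0.0677 VAR.
Step 9 — Apparent power: |S| = 0.0703 VA.
Step 10 — Power factor: PF = P/|S| = 0.2693 (lagging).

(a) P = 0.01894 W  (b) Q = 0.0677 VAR  (c) S = 0.0703 VA  (d) PF = 0.2693 (lagging)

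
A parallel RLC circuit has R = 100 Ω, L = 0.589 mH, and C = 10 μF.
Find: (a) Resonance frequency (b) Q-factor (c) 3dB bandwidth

Step 1 — Resonance: ω₀ = 1/√(LC) = 1/√(0.000589·1e-05) = 1.303e+04 rad/s.
Step 2 — f₀ = ω₀/(2π) = 2074 Hz.
Step 3 — Parallel Q: Q = R/(ω₀L) = 100/(1.303e+04·0.000589) = 13.03.
Step 4 — Bandwidth: Δω = ω₀/Q = 1000 rad/s; BW = Δω/(2π) = 159.2 Hz.

(a) f₀ = 2074 Hz  (b) Q = 13.03  (c) BW = 159.2 Hz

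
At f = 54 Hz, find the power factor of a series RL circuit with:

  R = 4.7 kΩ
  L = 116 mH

Step 1 — Angular frequency: ω = 2π·f = 2π·54 = 339.3 rad/s.
Step 2 — Component impedances:
  R: Z = R = 4700 Ω
  L: Z = jωL = j·339.3·0.116 = 0 + j39.36 Ω
Step 3 — Series combination: Z_total = R + L = 4700 + j39.36 Ω = 4700∠0.5° Ω.
Step 4 — Power factor: PF = cos(φ) = Re(Z)/|Z| = 4700/4700 = 1.
Step 5 — Type: Im(Z) = 39.36 ⇒ lagging (phase φ = 0.5°).

PF = 1 (lagging, φ = 0.5°)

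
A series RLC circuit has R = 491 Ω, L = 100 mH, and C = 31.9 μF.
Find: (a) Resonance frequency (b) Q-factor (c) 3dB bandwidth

Step 1 — Resonance: ω₀ = 1/√(LC) = 1/√(0.1·3.19e-05) = 559.9 rad/s.
Step 2 — f₀ = ω₀/(2π) = 89.11 Hz.
Step 3 — Series Q: Q = ω₀L/R = 559.9·0.1/491 = 0.114.
Step 4 — Bandwidth: Δω = ω₀/Q = 4910 rad/s; BW = Δω/(2π) = 781.5 Hz.

(a) f₀ = 89.11 Hz  (b) Q = 0.114  (c) BW = 781.5 Hz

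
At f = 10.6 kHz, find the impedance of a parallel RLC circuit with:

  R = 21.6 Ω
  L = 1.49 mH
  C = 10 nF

Step 1 — Angular frequency: ω = 2π·f = 2π·1.06e+04 = 6.66e+04 rad/s.
Step 2 — Component impedances:
  R: Z = R = 21.6 Ω
  L: Z = jωL = j·6.66e+04·0.00149 = 0 + j99.24 Ω
  C: Z = 1/(jωC) = -j/(ω·C) = 0 - j1501 Ω
Step 3 — Parallel combination: 1/Z_total = 1/R + 1/L + 1/C; Z_total = 20.74 + j4.217 Ω = 21.17∠11.5° Ω.

Z = 20.74 + j4.217 Ω = 21.17∠11.5° Ω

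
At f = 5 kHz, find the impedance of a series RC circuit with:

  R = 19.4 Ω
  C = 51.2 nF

Step 1 — Angular frequency: ω = 2π·f = 2π·5000 = 3.142e+04 rad/s.
Step 2 — Component impedances:
  R: Z = R = 19.4 Ω
  C: Z = 1/(jωC) = -j/(ω·C) = 0 - j621.7 Ω
Step 3 — Series combination: Z_total = R + C = 19.4 - j621.7 Ω = 622∠-88.2° Ω.

Z = 19.4 - j621.7 Ω = 622∠-88.2° Ω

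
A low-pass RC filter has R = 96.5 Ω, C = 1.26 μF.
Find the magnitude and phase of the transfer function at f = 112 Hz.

Step 1 — Angular frequency: ω = 2π·112 = 703.7 rad/s.
Step 2 — Transfer function: H(jω) = 1/(1 + jωRC).
Step 3 — Denominator: 1 + jωRC = 1 + j·703.7·96.5·1.26e-06 = 1 + j0.08556.
Step 4 — H = 0.9927 - j0.08494.
Step 5 — Magnitude: |H| = 0.9964 (-0.0 dB); phase: φ = -4.9°.

|H| = 0.9964 (-0.0 dB), φ = -4.9°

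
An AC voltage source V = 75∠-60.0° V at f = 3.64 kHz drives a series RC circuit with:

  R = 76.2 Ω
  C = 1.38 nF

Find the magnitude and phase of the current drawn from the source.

Step 1 — Angular frequency: ω = 2π·f = 2π·3640 = 2.287e+04 rad/s.
Step 2 — Component impedances:
  R: Z = R = 76.2 Ω
  C: Z = 1/(jωC) = -j/(ω·C) = 0 - j3.168e+04 Ω
Step 3 — Series combination: Z_total = R + C = 76.2 - j3.168e+04 Ω = 3.168e+04∠-89.9° Ω.
Step 4 — Source phasor: V = 75∠-60.0° V = 37.5 - j64.95 V.
Step 5 — Ohm's law: I = V / Z_total = (37.5 - j64.95) / (76.2 - j3.168e+04) = 0.002053 + j0.001179 A.
Step 6 — Convert to polar: |I| = 0.002367 A, ∠I = 29.9°.

I = 0.002367∠29.9° A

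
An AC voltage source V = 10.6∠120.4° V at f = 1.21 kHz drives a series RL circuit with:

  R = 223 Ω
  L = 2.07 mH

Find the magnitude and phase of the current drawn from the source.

Step 1 — Angular frequency: ω = 2π·f = 2π·1210 = 7603 rad/s.
Step 2 — Component impedances:
  R: Z = R = 223 Ω
  L: Z = jωL = j·7603·0.00207 = 0 + j15.74 Ω
Step 3 — Series combination: Z_total = R + L = 223 + j15.74 Ω = 223.6∠4.0° Ω.
Step 4 — Source phasor: V = 10.6∠120.4° V = -5.364 + j9.143 V.
Step 5 — Ohm's law: I = V / Z_total = (-5.364 + j9.143) / (223 + j15.74) = -0.02106 + j0.04248 A.
Step 6 — Convert to polar: |I| = 0.04742 A, ∠I = 116.4°.

I = 0.04742∠116.4° A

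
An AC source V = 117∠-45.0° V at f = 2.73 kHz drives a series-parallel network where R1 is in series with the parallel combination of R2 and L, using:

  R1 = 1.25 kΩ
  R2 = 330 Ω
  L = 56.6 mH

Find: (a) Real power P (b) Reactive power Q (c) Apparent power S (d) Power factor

Step 1 — Angular frequency: ω = 2π·f = 2π·2730 = 1.715e+04 rad/s.
Step 2 — Component impedances:
  R1: Z = R = 1250 Ω
  R2: Z = R = 330 Ω
  L: Z = jωL = j·1.715e+04·0.0566 = 0 + j970.9 Ω
Step 3 — Parallel branch: R2 || L = 1/(1/R2 + 1/L) = 295.8 + j100.6 Ω.
Step 4 — Series with R1: Z_total = R1 + (R2 || L) = 1546 + j100.6 Ω = 1549∠3.7° Ω.
Step 5 — Source phasor: V = 117∠-45.0° V = 82.73 - j82.73 V.
Step 6 — Current: I = V / Z = 0.04983 - j0.05676 A = 0.07553∠-48.7° A.
Step 7 — Complex power: S = V·I* = 8.818 + j0.5736 VA.
Step 8 — Real power: P = Re(S) = 8.818 W.
Step 9 — Reactive power: Q = Im(S) = 0.5736 VAR.
Step 10 — Apparent power: |S| = 8.837 VA.
Step 11 — Power factor: PF = P/|S| = 0.9979 (lagging).

(a) P = 8.818 W  (b) Q = 0.5736 VAR  (c) S = 8.837 VA  (d) PF = 0.9979 (lagging)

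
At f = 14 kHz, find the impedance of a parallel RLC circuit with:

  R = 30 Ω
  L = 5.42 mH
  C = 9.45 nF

Step 1 — Angular frequency: ω = 2π·f = 2π·1.4e+04 = 8.796e+04 rad/s.
Step 2 — Component impedances:
  R: Z = R = 30 Ω
  L: Z = jωL = j·8.796e+04·0.00542 = 0 + j476.8 Ω
  C: Z = 1/(jωC) = -j/(ω·C) = 0 - j1203 Ω
Step 3 — Parallel combination: 1/Z_total = 1/R + 1/L + 1/C; Z_total = 29.96 + j1.138 Ω = 29.98∠2.2° Ω.

Z = 29.96 + j1.138 Ω = 29.98∠2.2° Ω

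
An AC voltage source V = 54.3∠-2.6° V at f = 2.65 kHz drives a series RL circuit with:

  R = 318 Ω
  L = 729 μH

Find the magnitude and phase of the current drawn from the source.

Step 1 — Angular frequency: ω = 2π·f = 2π·2650 = 1.665e+04 rad/s.
Step 2 — Component impedances:
  R: Z = R = 318 Ω
  L: Z = jωL = j·1.665e+04·0.000729 = 0 + j12.14 Ω
Step 3 — Series combination: Z_total = R + L = 318 + j12.14 Ω = 318.2∠2.2° Ω.
Step 4 — Source phasor: V = 54.3∠-2.6° V = 54.24 - j2.463 V.
Step 5 — Ohm's law: I = V / Z_total = (54.24 - j2.463) / (318 + j12.14) = 0.17 - j0.01424 A.
Step 6 — Convert to polar: |I| = 0.1706 A, ∠I = -4.8°.

I = 0.1706∠-4.8° A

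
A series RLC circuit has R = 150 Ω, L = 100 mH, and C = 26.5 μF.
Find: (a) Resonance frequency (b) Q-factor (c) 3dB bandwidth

Step 1 — Resonance: ω₀ = 1/√(LC) = 1/√(0.1·2.65e-05) = 614.3 rad/s.
Step 2 — f₀ = ω₀/(2π) = 97.77 Hz.
Step 3 — Series Q: Q = ω₀L/R = 614.3·0.1/150 = 0.4095.
Step 4 — Bandwidth: Δω = ω₀/Q = 1500 rad/s; BW = Δω/(2π) = 238.7 Hz.

(a) f₀ = 97.77 Hz  (b) Q = 0.4095  (c) BW = 238.7 Hz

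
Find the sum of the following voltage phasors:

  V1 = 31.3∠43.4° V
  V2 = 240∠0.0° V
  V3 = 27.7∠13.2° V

Step 1 — Convert each phasor to rectangular form:
  V1 = 31.3·(cos(43.4°) + j·sin(43.4°)) = 22.74 + j21.51 V
  V2 = 240·(cos(0.0°) + j·sin(0.0°)) = 240 V
  V3 = 27.7·(cos(13.2°) + j·sin(13.2°)) = 26.97 + j6.325 V
Step 2 — Sum components: V_total = 289.7 + j27.83 V.
Step 3 — Convert to polar: |V_total| = 291 V, ∠V_total = 5.5°.

V_total = 291∠5.5° V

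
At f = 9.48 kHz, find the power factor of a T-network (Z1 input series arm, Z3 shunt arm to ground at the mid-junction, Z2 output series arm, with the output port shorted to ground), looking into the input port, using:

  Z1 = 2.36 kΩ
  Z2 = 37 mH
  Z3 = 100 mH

Step 1 — Angular frequency: ω = 2π·f = 2π·9480 = 5.956e+04 rad/s.
Step 2 — Component impedances:
  Z1: Z = R = 2360 Ω
  Z2: Z = jωL = j·5.956e+04·0.037 = 0 + j2204 Ω
  Z3: Z = jωL = j·5.956e+04·0.1 = 0 + j5956 Ω
Step 3 — With the output port shorted to ground, the output series arm Z2 runs from the junction to ground; the shunt arm Z3 also runs from the junction to ground. They appear in parallel: Z3 || Z2 = 0 + j1609 Ω.
Step 4 — Series with input arm Z1: Z_in = Z1 + (Z3 || Z2) = 2360 + j1609 Ω = 2856∠34.3° Ω.
Step 5 — Power factor: PF = cos(φ) = Re(Z)/|Z| = 2360/2856 = 0.8263.
Step 6 — Type: Im(Z) = 1609 ⇒ lagging (phase φ = 34.3°).

PF = 0.8263 (lagging, φ = 34.3°)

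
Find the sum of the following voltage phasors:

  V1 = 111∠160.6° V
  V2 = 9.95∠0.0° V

Step 1 — Convert each phasor to rectangular form:
  V1 = 111·(cos(160.6°) + j·sin(160.6°)) = -104.7 + j36.87 V
  V2 = 9.95·(cos(0.0°) + j·sin(0.0°)) = 9.95 V
Step 2 — Sum components: V_total = -94.75 + j36.87 V.
Step 3 — Convert to polar: |V_total| = 101.7 V, ∠V_total = 158.7°.

V_total = 101.7∠158.7° V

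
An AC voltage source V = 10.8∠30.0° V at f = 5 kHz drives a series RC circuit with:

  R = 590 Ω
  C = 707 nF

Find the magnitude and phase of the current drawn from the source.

Step 1 — Angular frequency: ω = 2π·f = 2π·5000 = 3.142e+04 rad/s.
Step 2 — Component impedances:
  R: Z = R = 590 Ω
  C: Z = 1/(jωC) = -j/(ω·C) = 0 - j45.02 Ω
Step 3 — Series combination: Z_total = R + C = 590 - j45.02 Ω = 591.7∠-4.4° Ω.
Step 4 — Source phasor: V = 10.8∠30.0° V = 9.353 + j5.4 V.
Step 5 — Ohm's law: I = V / Z_total = (9.353 + j5.4) / (590 - j45.02) = 0.01507 + j0.0103 A.
Step 6 — Convert to polar: |I| = 0.01825 A, ∠I = 34.4°.

I = 0.01825∠34.4° A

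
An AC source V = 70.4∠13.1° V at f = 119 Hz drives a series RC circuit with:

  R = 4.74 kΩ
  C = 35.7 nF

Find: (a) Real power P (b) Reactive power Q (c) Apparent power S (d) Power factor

Step 1 — Angular frequency: ω = 2π·f = 2π·119 = 747.7 rad/s.
Step 2 — Component impedances:
  R: Z = R = 4740 Ω
  C: Z = 1/(jωC) = -j/(ω·C) = 0 - j3.746e+04 Ω
Step 3 — Series combination: Z_total = R + C = 4740 - j3.746e+04 Ω = 3.776e+04∠-82.8° Ω.
Step 4 — Source phasor: V = 70.4∠13.1° V = 68.57 + j15.96 V.
Step 5 — Current: I = V / Z = -0.0001913 + j0.001854 A = 0.001864∠95.9° A.
Step 6 — Complex power: S = V·I* = 0.01647 - j0.1302 VA.
Step 7 — Real power: P = Re(S) = 0.01647 W.
Step 8 — Reactive power: Q = Im(S) = -0.1302 VAR.
Step 9 — Apparent power: |S| = 0.1312 VA.
Step 10 — Power factor: PF = P/|S| = 0.1255 (leading).

(a) P = 0.01647 W  (b) Q = -0.1302 VAR  (c) S = 0.1312 VA  (d) PF = 0.1255 (leading)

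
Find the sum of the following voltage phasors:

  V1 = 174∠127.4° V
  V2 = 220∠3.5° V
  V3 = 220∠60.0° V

Step 1 — Convert each phasor to rectangular form:
  V1 = 174·(cos(127.4°) + j·sin(127.4°)) = -105.7 + j138.2 V
  V2 = 220·(cos(3.5°) + j·sin(3.5°)) = 219.6 + j13.43 V
  V3 = 220·(cos(60.0°) + j·sin(60.0°)) = 110 + j190.5 V
Step 2 — Sum components: V_total = 223.9 + j342.2 V.
Step 3 — Convert to polar: |V_total| = 408.9 V, ∠V_total = 56.8°.

V_total = 408.9∠56.8° V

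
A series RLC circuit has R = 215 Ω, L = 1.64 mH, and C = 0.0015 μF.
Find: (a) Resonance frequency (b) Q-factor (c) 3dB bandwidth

Step 1 — Resonance condition Im(Z)=0 gives ω₀ = 1/√(LC).
Step 2 — ω₀ = 1/√(0.00164·1.5e-09) = 6.376e+05 rad/s.
Step 3 — f₀ = ω₀/(2π) = 1.015e+05 Hz.
Step 4 — Series Q: Q = ω₀L/R = 6.376e+05·0.00164/215 = 4.863.
Step 5 — 3dB bandwidth: Δω = ω₀/Q = 1.311e+05 rad/s; BW = Δω/(2π) = 2.086e+04 Hz.

(a) f₀ = 1.015e+05 Hz  (b) Q = 4.863  (c) BW = 2.086e+04 Hz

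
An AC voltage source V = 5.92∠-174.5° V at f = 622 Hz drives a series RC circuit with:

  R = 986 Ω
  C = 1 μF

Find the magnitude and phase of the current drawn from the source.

Step 1 — Angular frequency: ω = 2π·f = 2π·622 = 3908 rad/s.
Step 2 — Component impedances:
  R: Z = R = 986 Ω
  C: Z = 1/(jωC) = -j/(ω·C) = 0 - j255.9 Ω
Step 3 — Series combination: Z_total = R + C = 986 - j255.9 Ω = 1019∠-14.5° Ω.
Step 4 — Source phasor: V = 5.92∠-174.5° V = -5.893 - j0.5674 V.
Step 5 — Ohm's law: I = V / Z_total = (-5.893 - j0.5674) / (986 - j255.9) = -0.005459 - j0.001992 A.
Step 6 — Convert to polar: |I| = 0.005812 A, ∠I = -160.0°.

I = 0.005812∠-160.0° A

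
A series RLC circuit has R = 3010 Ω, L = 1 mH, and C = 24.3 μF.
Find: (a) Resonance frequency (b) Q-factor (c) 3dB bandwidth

Step 1 — Resonance: ω₀ = 1/√(LC) = 1/√(0.001·2.43e-05) = 6415 rad/s.
Step 2 — f₀ = ω₀/(2π) = 1021 Hz.
Step 3 — Series Q: Q = ω₀L/R = 6415·0.001/3010 = 0.002131.
Step 4 — Bandwidth: Δω = ω₀/Q = 3.01e+06 rad/s; BW = Δω/(2π) = 4.791e+05 Hz.

(a) f₀ = 1021 Hz  (b) Q = 0.002131  (c) BW = 4.791e+05 Hz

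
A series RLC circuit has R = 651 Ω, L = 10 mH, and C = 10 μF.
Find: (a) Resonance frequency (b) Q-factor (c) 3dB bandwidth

Step 1 — Resonance: ω₀ = 1/√(LC) = 1/√(0.01·1e-05) = 3162 rad/s.
Step 2 — f₀ = ω₀/(2π) = 503.3 Hz.
Step 3 — Series Q: Q = ω₀L/R = 3162·0.01/651 = 0.04858.
Step 4 — Bandwidth: Δω = ω₀/Q = 6.51e+04 rad/s; BW = Δω/(2π) = 1.036e+04 Hz.

(a) f₀ = 503.3 Hz  (b) Q = 0.04858  (c) BW = 1.036e+04 Hz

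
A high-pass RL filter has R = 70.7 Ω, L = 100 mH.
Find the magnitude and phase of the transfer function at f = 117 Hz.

Step 1 — Angular frequency: ω = 2π·117 = 735.1 rad/s.
Step 2 — Transfer function: H(jω) = jωL/(R + jωL).
Step 3 — Numerator jωL = j·73.51; denominator R + jωL = 70.7 + j73.51.
Step 4 — H = 0.5195 + j0.4996.
Step 5 — Magnitude: |H| = 0.7208 (-2.8 dB); phase: φ = 43.9°.

|H| = 0.7208 (-2.8 dB), φ = 43.9°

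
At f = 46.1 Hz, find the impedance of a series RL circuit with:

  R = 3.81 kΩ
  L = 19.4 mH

Step 1 — Angular frequency: ω = 2π·f = 2π·46.1 = 289.7 rad/s.
Step 2 — Component impedances:
  R: Z = R = 3810 Ω
  L: Z = jωL = j·289.7·0.0194 = 0 + j5.619 Ω
Step 3 — Series combination: Z_total = R + L = 3810 + j5.619 Ω = 3810∠0.1° Ω.

Z = 3810 + j5.619 Ω = 3810∠0.1° Ω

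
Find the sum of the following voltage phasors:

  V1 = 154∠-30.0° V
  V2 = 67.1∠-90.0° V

Step 1 — Convert each phasor to rectangular form:
  V1 = 154·(cos(-30.0°) + j·sin(-30.0°)) = 133.4 - j77 V
  V2 = 67.1·(cos(-90.0°) + j·sin(-90.0°)) = 0 - j67.1 V
Step 2 — Sum components: V_total = 133.4 - j144.1 V.
Step 3 — Convert to polar: |V_total| = 196.3 V, ∠V_total = -47.2°.

V_total = 196.3∠-47.2° V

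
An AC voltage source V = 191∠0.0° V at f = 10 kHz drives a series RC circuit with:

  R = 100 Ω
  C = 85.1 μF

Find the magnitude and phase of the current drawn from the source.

Step 1 — Angular frequency: ω = 2π·f = 2π·1e+04 = 6.283e+04 rad/s.
Step 2 — Component impedances:
  R: Z = R = 100 Ω
  C: Z = 1/(jωC) = -j/(ω·C) = 0 - j0.187 Ω
Step 3 — Series combination: Z_total = R + C = 100 - j0.187 Ω = 100∠-0.1° Ω.
Step 4 — Source phasor: V = 191∠0.0° V = 191 V.
Step 5 — Ohm's law: I = V / Z_total = (191) / (100 - j0.187) = 1.91 + j0.003572 A.
Step 6 — Convert to polar: |I| = 1.91 A, ∠I = 0.1°.

I = 1.91∠0.1° A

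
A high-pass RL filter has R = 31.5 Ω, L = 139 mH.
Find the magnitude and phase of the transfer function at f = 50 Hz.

Step 1 — Angular frequency: ω = 2π·50 = 314.2 rad/s.
Step 2 — Transfer function: H(jω) = jωL/(R + jωL).
Step 3 — Numerator jωL = j·43.67; denominator R + jωL = 31.5 + j43.67.
Step 4 — H = 0.6577 + j0.4745.
Step 5 — Magnitude: |H| = 0.811 (-1.8 dB); phase: φ = 35.8°.

|H| = 0.811 (-1.8 dB), φ = 35.8°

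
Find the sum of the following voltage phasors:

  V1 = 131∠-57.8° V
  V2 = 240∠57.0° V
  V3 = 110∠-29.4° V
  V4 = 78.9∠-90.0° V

Step 1 — Convert each phasor to rectangular form:
  V1 = 131·(cos(-57.8°) + j·sin(-57.8°)) = 69.81 - j110.9 V
  V2 = 240·(cos(57.0°) + j·sin(57.0°)) = 130.7 + j201.3 V
  V3 = 110·(cos(-29.4°) + j·sin(-29.4°)) = 95.83 - j54 V
  V4 = 78.9·(cos(-90.0°) + j·sin(-90.0°)) = 0 - j78.9 V
Step 2 — Sum components: V_total = 296.4 - j42.47 V.
Step 3 — Convert to polar: |V_total| = 299.4 V, ∠V_total = -8.2°.

V_total = 299.4∠-8.2° V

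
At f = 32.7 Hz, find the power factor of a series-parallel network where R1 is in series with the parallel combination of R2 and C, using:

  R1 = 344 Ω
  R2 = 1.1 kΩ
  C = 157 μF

Step 1 — Angular frequency: ω = 2π·f = 2π·32.7 = 205.5 rad/s.
Step 2 — Component impedances:
  R1: Z = R = 344 Ω
  R2: Z = R = 1100 Ω
  C: Z = 1/(jωC) = -j/(ω·C) = 0 - j31 Ω
Step 3 — Parallel branch: R2 || C = 1/(1/R2 + 1/C) = 0.873 - j30.98 Ω.
Step 4 — Series with R1: Z_total = R1 + (R2 || C) = 344.9 - j30.98 Ω = 346.3∠-5.1° Ω.
Step 5 — Power factor: PF = cos(φ) = Re(Z)/|Z| = 344.9/346.3 = 0.996.
Step 6 — Type: Im(Z) = -30.98 ⇒ leading (phase φ = -5.1°).

PF = 0.996 (leading, φ = -5.1°)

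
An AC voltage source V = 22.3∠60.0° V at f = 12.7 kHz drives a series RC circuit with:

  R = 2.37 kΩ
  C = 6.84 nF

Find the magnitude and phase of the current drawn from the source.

Step 1 — Angular frequency: ω = 2π·f = 2π·1.27e+04 = 7.98e+04 rad/s.
Step 2 — Component impedances:
  R: Z = R = 2370 Ω
  C: Z = 1/(jωC) = -j/(ω·C) = 0 - j1832 Ω
Step 3 — Series combination: Z_total = R + C = 2370 - j1832 Ω = 2996∠-37.7° Ω.
Step 4 — Source phasor: V = 22.3∠60.0° V = 11.15 + j19.31 V.
Step 5 — Ohm's law: I = V / Z_total = (11.15 + j19.31) / (2370 - j1832) = -0.0009982 + j0.007377 A.
Step 6 — Convert to polar: |I| = 0.007444 A, ∠I = 97.7°.

I = 0.007444∠97.7° A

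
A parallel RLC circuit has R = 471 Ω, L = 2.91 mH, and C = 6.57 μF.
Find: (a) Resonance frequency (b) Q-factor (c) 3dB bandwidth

Step 1 — Resonance: ω₀ = 1/√(LC) = 1/√(0.00291·6.57e-06) = 7232 rad/s.
Step 2 — f₀ = ω₀/(2π) = 1151 Hz.
Step 3 — Parallel Q: Q = R/(ω₀L) = 471/(7232·0.00291) = 22.38.
Step 4 — Bandwidth: Δω = ω₀/Q = 323.2 rad/s; BW = Δω/(2π) = 51.43 Hz.

(a) f₀ = 1151 Hz  (b) Q = 22.38  (c) BW = 51.43 Hz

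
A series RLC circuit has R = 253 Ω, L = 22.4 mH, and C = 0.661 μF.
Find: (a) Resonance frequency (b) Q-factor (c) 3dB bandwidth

Step 1 — Resonance: ω₀ = 1/√(LC) = 1/√(0.0224·6.61e-07) = 8218 rad/s.
Step 2 — f₀ = ω₀/(2π) = 1308 Hz.
Step 3 — Series Q: Q = ω₀L/R = 8218·0.0224/253 = 0.7276.
Step 4 — Bandwidth: Δω = ω₀/Q = 1.129e+04 rad/s; BW = Δω/(2π) = 1798 Hz.

(a) f₀ = 1308 Hz  (b) Q = 0.7276  (c) BW = 1798 Hz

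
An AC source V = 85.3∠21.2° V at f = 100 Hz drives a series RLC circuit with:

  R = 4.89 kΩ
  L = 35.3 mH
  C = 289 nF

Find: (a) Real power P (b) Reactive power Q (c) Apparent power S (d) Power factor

Step 1 — Angular frequency: ω = 2π·f = 2π·100 = 628.3 rad/s.
Step 2 — Component impedances:
  R: Z = R = 4890 Ω
  L: Z = jωL = j·628.3·0.0353 = 0 + j22.18 Ω
  C: Z = 1/(jωC) = -j/(ω·C) = 0 - j5507 Ω
Step 3 — Series combination: Z_total = R + L + C = 4890 - j5485 Ω = 7348∠-48.3° Ω.
Step 4 — Source phasor: V = 85.3∠21.2° V = 79.53 + j30.85 V.
Step 5 — Current: I = V / Z = 0.004069 + j0.01087 A = 0.01161∠69.5° A.
Step 6 — Complex power: S = V·I* = 0.6589 - j0.7391 VA.
Step 7 — Real power: P = Re(S) = 0.6589 W.
Step 8 — Reactive power: Q = Im(S) = -0.7391 VAR.
Step 9 — Apparent power: |S| = 0.9902 VA.
Step 10 — Power factor: PF = P/|S| = 0.6655 (leading).

(a) P = 0.6589 W  (b) Q = -0.7391 VAR  (c) S = 0.9902 VA  (d) PF = 0.6655 (leading)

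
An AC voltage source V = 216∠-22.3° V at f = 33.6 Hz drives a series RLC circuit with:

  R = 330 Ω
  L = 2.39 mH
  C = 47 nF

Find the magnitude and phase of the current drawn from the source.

Step 1 — Angular frequency: ω = 2π·f = 2π·33.6 = 211.1 rad/s.
Step 2 — Component impedances:
  R: Z = R = 330 Ω
  L: Z = jωL = j·211.1·0.00239 = 0 + j0.5046 Ω
  C: Z = 1/(jωC) = -j/(ω·C) = 0 - j1.008e+05 Ω
Step 3 — Series combination: Z_total = R + L + C = 330 - j1.008e+05 Ω = 1.008e+05∠-89.8° Ω.
Step 4 — Source phasor: V = 216∠-22.3° V = 199.8 - j81.96 V.
Step 5 — Ohm's law: I = V / Z_total = (199.8 - j81.96) / (330 - j1.008e+05) = 0.0008198 + j0.00198 A.
Step 6 — Convert to polar: |I| = 0.002143 A, ∠I = 67.5°.

I = 0.002143∠67.5° A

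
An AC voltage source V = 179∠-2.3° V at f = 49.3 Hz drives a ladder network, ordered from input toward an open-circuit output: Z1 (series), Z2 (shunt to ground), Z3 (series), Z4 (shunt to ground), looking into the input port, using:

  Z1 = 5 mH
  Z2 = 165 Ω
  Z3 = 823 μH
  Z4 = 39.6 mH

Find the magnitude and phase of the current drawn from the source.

Step 1 — Angular frequency: ω = 2π·f = 2π·49.3 = 309.8 rad/s.
Step 2 — Component impedances:
  Z1: Z = jωL = j·309.8·0.005 = 0 + j1.549 Ω
  Z2: Z = R = 165 Ω
  Z3: Z = jωL = j·309.8·0.000823 = 0 + j0.2549 Ω
  Z4: Z = jωL = j·309.8·0.0396 = 0 + j12.27 Ω
Step 3 — Ladder network (open output): work backward from the far end, alternating series and parallel combinations. Z_in = 0.9448 + j14 Ω = 14.03∠86.1° Ω.
Step 4 — Source phasor: V = 179∠-2.3° V = 178.9 - j7.184 V.
Step 5 — Ohm's law: I = V / Z_total = (178.9 - j7.184) / (0.9448 + j14) = 0.3476 - j12.75 A.
Step 6 — Convert to polar: |I| = 12.76 A, ∠I = -88.4°.

I = 12.76∠-88.4° A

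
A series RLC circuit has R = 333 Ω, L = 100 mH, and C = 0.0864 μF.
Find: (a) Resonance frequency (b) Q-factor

Step 1 — Resonance condition Im(Z)=0 gives ω₀ = 1/√(LC).
Step 2 — ω₀ = 1/√(0.1·8.64e-08) = 1.076e+04 rad/s.
Step 3 — f₀ = ω₀/(2π) = 1712 Hz.
Step 4 — Series Q: Q = ω₀L/R = 1.076e+04·0.1/333 = 3.231.

(a) f₀ = 1712 Hz  (b) Q = 3.231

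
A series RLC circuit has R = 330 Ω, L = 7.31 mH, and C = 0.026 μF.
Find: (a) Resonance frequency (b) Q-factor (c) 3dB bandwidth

Step 1 — Resonance: ω₀ = 1/√(LC) = 1/√(0.00731·2.6e-08) = 7.254e+04 rad/s.
Step 2 — f₀ = ω₀/(2π) = 1.154e+04 Hz.
Step 3 — Series Q: Q = ω₀L/R = 7.254e+04·0.00731/330 = 1.607.
Step 4 — Bandwidth: Δω = ω₀/Q = 4.514e+04 rad/s; BW = Δω/(2π) = 7185 Hz.

(a) f₀ = 1.154e+04 Hz  (b) Q = 1.607  (c) BW = 7185 Hz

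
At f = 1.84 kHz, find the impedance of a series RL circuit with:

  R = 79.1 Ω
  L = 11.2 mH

Step 1 — Angular frequency: ω = 2π·f = 2π·1840 = 1.156e+04 rad/s.
Step 2 — Component impedances:
  R: Z = R = 79.1 Ω
  L: Z = jωL = j·1.156e+04·0.0112 = 0 + j129.5 Ω
Step 3 — Series combination: Z_total = R + L = 79.1 + j129.5 Ω = 151.7∠58.6° Ω.

Z = 79.1 + j129.5 Ω = 151.7∠58.6° Ω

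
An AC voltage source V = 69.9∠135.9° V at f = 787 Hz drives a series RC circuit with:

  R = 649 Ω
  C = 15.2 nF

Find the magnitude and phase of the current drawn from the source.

Step 1 — Angular frequency: ω = 2π·f = 2π·787 = 4945 rad/s.
Step 2 — Component impedances:
  R: Z = R = 649 Ω
  C: Z = 1/(jωC) = -j/(ω·C) = 0 - j1.33e+04 Ω
Step 3 — Series combination: Z_total = R + C = 649 - j1.33e+04 Ω = 1.332e+04∠-87.2° Ω.
Step 4 — Source phasor: V = 69.9∠135.9° V = -50.2 + j48.64 V.
Step 5 — Ohm's law: I = V / Z_total = (-50.2 + j48.64) / (649 - j1.33e+04) = -0.003831 - j0.003586 A.
Step 6 — Convert to polar: |I| = 0.005248 A, ∠I = -136.9°.

I = 0.005248∠-136.9° A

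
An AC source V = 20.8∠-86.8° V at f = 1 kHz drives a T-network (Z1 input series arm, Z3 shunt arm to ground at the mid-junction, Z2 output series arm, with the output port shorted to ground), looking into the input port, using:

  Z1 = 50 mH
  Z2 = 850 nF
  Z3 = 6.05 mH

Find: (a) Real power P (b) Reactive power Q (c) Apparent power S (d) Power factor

Step 1 — Angular frequency: ω = 2π·f = 2π·1000 = 6283 rad/s.
Step 2 — Component impedances:
  Z1: Z = jωL = j·6283·0.05 = 0 + j314.2 Ω
  Z2: Z = 1/(jωC) = -j/(ω·C) = 0 - j187.2 Ω
  Z3: Z = jωL = j·6283·0.00605 = 0 + j38.01 Ω
Step 3 — With the output port shorted to ground, the output series arm Z2 runs from the junction to ground; the shunt arm Z3 also runs from the junction to ground. They appear in parallel: Z3 || Z2 = 0 + j47.7 Ω.
Step 4 — Series with input arm Z1: Z_in = Z1 + (Z3 || Z2) = 0 + j361.9 Ω = 361.9∠90.0° Ω.
Step 5 — Source phasor: V = 20.8∠-86.8° V = 1.161 - j20.77 V.
Step 6 — Current: I = V / Z = -0.05739 - j0.003209 A = 0.05748∠-176.8° A.
Step 7 — Complex power: S = V·I* = 0 + j1.196 VA.
Step 8 — Real power: P = Re(S) = 0 W.
Step 9 — Reactive power: Q = Im(S) = 1.196 VAR.
Step 10 — Apparent power: |S| = 1.196 VA.
Step 11 — Power factor: PF = P/|S| = 0 (lagging).

(a) P = 0 W  (b) Q = 1.196 VAR  (c) S = 1.196 VA  (d) PF = 0 (lagging)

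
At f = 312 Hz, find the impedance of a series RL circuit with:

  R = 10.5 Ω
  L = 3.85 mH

Step 1 — Angular frequency: ω = 2π·f = 2π·312 = 1960 rad/s.
Step 2 — Component impedances:
  R: Z = R = 10.5 Ω
  L: Z = jωL = j·1960·0.00385 = 0 + j7.547 Ω
Step 3 — Series combination: Z_total = R + L = 10.5 + j7.547 Ω = 12.93∠35.7° Ω.

Z = 10.5 + j7.547 Ω = 12.93∠35.7° Ω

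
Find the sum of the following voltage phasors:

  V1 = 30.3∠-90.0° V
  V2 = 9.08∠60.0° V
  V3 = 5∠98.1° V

Step 1 — Convert each phasor to rectangular form:
  V1 = 30.3·(cos(-90.0°) + j·sin(-90.0°)) = 0 - j30.3 V
  V2 = 9.08·(cos(60.0°) + j·sin(60.0°)) = 4.54 + j7.864 V
  V3 = 5·(cos(98.1°) + j·sin(98.1°)) = -0.7045 + j4.95 V
Step 2 — Sum components: V_total = 3.835 - j17.49 V.
Step 3 — Convert to polar: |V_total| = 17.9 V, ∠V_total = -77.6°.

V_total = 17.9∠-77.6° V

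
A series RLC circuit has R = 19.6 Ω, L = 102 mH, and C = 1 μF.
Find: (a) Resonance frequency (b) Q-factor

Step 1 — Resonance condition Im(Z)=0 gives ω₀ = 1/√(LC).
Step 2 — ω₀ = 1/√(0.102·1e-06) = 3131 rad/s.
Step 3 — f₀ = ω₀/(2π) = 498.3 Hz.
Step 4 — Series Q: Q = ω₀L/R = 3131·0.102/19.6 = 16.29.

(a) f₀ = 498.3 Hz  (b) Q = 16.29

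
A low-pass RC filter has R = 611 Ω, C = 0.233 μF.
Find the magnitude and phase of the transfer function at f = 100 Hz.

Step 1 — Angular frequency: ω = 2π·100 = 628.3 rad/s.
Step 2 — Transfer function: H(jω) = 1/(1 + jωRC).
Step 3 — Denominator: 1 + jωRC = 1 + j·628.3·611·2.33e-07 = 1 + j0.08945.
Step 4 — H = 0.9921 - j0.08874.
Step 5 — Magnitude: |H| = 0.996 (-0.0 dB); phase: φ = -5.1°.

|H| = 0.996 (-0.0 dB), φ = -5.1°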